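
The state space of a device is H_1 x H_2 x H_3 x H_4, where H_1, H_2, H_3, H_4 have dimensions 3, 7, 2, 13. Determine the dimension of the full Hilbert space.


dim(H_1 x H_2 x H_3 x H_4) = 3 * 7 * 2 * 13
= 21 * 2 * 13
= 42 * 13
= 546

546


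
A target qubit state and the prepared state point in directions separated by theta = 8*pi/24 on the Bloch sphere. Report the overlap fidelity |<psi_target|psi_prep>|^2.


For states separated by angle theta on Bloch sphere:
F = cos^2(theta/2)
theta = 8*pi/24 = 1.0472
theta/2 = 0.5236
cos(theta/2) = 0.8660
F = 0.7500

0.7500


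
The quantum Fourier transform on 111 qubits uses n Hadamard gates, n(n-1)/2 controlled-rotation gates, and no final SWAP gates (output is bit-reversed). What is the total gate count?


Hadamard gates: 111
Controlled rotations: n*(n-1)/2 = 111*110/2 = 6105
SWAP gates: 0 (omitted)
Total = 111 + 6105
= 6216

6216


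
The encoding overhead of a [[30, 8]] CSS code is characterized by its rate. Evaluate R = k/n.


Code rate R = k/n
= 8/30
= 0.2667

0.2667


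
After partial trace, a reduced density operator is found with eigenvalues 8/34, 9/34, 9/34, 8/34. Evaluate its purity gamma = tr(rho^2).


tr(rho^2) = sum of eigenvalues squared
= (8/34)^2 + (9/34)^2 + (9/34)^2 + (8/34)^2
= (64 + 81 + 81 + 64) / 1156
= 290/1156
= 0.2509

0.2509


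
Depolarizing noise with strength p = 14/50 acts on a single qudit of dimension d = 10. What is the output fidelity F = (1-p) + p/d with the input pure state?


F = (1-p) + p/d
= (1 - 0.2800) + 0.2800/10
= 0.7200 + 0.0280
= 0.7480

0.7480


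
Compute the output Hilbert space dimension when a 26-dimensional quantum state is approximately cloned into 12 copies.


Output space = H^(tensor 12) where dim(H) = 26
dim = 26^12
= 676 (after 2 factors)
= 17576 (after 3 factors)
= 456976 (after 4 factors)
= 11881376 (after 5 factors)
= 308915776 (after 6 factors)
= 8031810176 (after 7 factors)
= 208827064576 (after 8 factors)
= 5429503678976 (after 9 factors)
= 141167095653376 (after 10 factors)
= 3670344486987776 (after 11 factors)
= 95428956661682176 (after 12 factors)
= 95428956661682176

95428956661682176


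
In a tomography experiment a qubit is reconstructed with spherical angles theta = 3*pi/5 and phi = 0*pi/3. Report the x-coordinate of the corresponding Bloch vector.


theta = 1.8850, phi = 0.0000
r_x = sin(theta)*cos(phi) = 0.9511 * 1.0000
r_x = 0.9511

0.9511


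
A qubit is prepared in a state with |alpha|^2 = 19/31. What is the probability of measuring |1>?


|alpha|^2 = 19/31 = 0.6129
|beta|^2 = 1 - 19/31 = 12/31 = 0.3871
P(|1>) = |beta|^2 = 0.3871

0.3871


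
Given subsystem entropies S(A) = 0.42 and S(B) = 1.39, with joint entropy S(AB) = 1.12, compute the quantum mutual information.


I(A:B) = S(A) + S(B) - S(AB)
= 0.42 + 1.39 - 1.12
= 0.6900

0.6900


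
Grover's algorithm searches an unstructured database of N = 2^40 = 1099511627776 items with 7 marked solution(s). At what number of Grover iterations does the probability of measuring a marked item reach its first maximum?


After j Grover iterations the success probability is P(j) = sin^2((2j+1)*theta), where sin(theta) = sqrt(k/N).
N = 2^40 = 1099511627776, k = 7
sin(theta) = sqrt(k/N) = 2.523185073e-06
theta = arcsin(sqrt(k/N)) = 2.523185073e-06 rad
P(j) reaches its first maximum when (2j+1)*theta is as close as possible to pi/2, i.e. j = round(pi/(4*theta) - 1/2).
pi/(4*theta) - 1/2 = 311272.0150
(For comparison, the common estimate pi/4 * sqrt(N/k) = 311272.5150; the exact maximiser is used here.)
Optimal iterations = 311272

311272


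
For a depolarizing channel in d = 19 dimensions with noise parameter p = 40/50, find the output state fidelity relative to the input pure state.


F = (1-p) + p/d
= (1 - 0.8000) + 0.8000/19
= 0.2000 + 0.0421
= 0.2421

0.2421


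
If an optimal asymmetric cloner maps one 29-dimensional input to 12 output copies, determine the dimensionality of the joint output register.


Output space = H^(tensor 12) where dim(H) = 29
dim = 29^12
= 841 (after 2 factors)
= 24389 (after 3 factors)
= 707281 (after 4 factors)
= 20511149 (after 5 factors)
= 594823321 (after 6 factors)
= 17249876309 (after 7 factors)
= 500246412961 (after 8 factors)
= 14507145975869 (after 9 factors)
= 420707233300201 (after 10 factors)
= 12200509765705829 (after 11 factors)
= 353814783205469041 (after 12 factors)
= 353814783205469041

353814783205469041


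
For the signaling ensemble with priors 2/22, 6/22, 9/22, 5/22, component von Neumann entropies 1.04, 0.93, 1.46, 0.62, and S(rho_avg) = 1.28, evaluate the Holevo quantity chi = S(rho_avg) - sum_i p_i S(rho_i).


chi = S(rho) - sum_i p_i * S(rho_i)
Weighted entropy = 2/22 * 1.04 + 6/22 * 0.93 + 9/22 * 1.46 + 5/22 * 0.62
= 1.0864
chi = 1.28 - 1.0864
= 0.1936

0.1936


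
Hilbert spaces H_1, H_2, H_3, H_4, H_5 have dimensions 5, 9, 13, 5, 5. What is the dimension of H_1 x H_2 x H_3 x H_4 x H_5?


dim(H_1 x H_2 x H_3 x H_4 x H_5) = 5 * 9 * 13 * 5 * 5
= 45 * 13 * 5 * 5
= 585 * 5 * 5
= 2925 * 5
= 14625

14625


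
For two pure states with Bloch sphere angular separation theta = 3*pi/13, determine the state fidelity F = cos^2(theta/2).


For states separated by angle theta on Bloch sphere:
F = cos^2(theta/2)
theta = 3*pi/13 = 0.7250
theta/2 = 0.3625
cos(theta/2) = 0.9350
F = 0.8743

0.8743


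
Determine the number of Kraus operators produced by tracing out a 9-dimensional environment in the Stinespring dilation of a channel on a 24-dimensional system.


Tracing out the environment in an orthonormal basis {|i>_E} gives Kraus operators K_i = <i|_E U |0>_E.
Number of Kraus operators = dim(H_env) = d_env
= 9

9


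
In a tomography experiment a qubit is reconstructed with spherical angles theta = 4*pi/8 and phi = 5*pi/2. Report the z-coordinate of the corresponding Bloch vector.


theta = 1.5708, phi = 7.8540
r_z = cos(theta) = 0.0000

0.0000


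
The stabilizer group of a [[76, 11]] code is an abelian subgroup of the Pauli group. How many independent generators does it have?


For an [[n,k]] stabilizer code:
Number of stabilizer generators = n - k
= 76 - 11
= 65

65


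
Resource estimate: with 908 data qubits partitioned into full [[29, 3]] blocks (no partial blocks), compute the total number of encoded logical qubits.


Each code block uses 29 physical qubits for 3 logical qubit(s).
Number of complete blocks = floor(908 / 29) = 31
Logical qubits = 31 * 3
= 93

93


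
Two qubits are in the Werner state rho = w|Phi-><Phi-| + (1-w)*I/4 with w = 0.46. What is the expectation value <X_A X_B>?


|Phi-> = (|00> - |11>)/sqrt(2)
For the pure Bell state, <X_A X_B> = -1 (Bell-state Pauli correlator).
The maximally-mixed part I/4 has tr(I/4 * P tensor P) = 0 for any traceless Pauli P.
So <X_A X_B>_rho = w * (-1) + (1 - w) * 0
= 0.46 * (-1)
= -0.4600

-0.4600


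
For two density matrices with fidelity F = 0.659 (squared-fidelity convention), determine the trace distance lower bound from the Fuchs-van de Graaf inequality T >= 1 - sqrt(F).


Fuchs-van de Graaf (squared-fidelity convention): 1 - sqrt(F) <= T <= sqrt(1 - F).
Lower bound: T >= 1 - sqrt(F)
sqrt(F) = sqrt(0.659) = 0.8118
T >= 1 - 0.8118
T >= 0.1882

0.1882


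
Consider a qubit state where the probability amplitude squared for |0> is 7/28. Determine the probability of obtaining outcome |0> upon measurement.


|alpha|^2 = 7/28 = 0.2500
|beta|^2 = 1 - 7/28 = 21/28 = 0.7500
P(|0>) = |alpha|^2 = 0.2500

0.2500


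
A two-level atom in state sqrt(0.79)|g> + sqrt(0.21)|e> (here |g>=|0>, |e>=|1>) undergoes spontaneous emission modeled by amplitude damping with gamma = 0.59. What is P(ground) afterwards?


For amplitude damping with parameter gamma on state sqrt(a)|0> + sqrt(b)|1>:
alpha^2 = 0.79, beta^2 = 0.21
P(|0>) = alpha^2 + gamma * beta^2
= 0.79 + 0.59 * 0.21
= 0.79 + 0.1239
= 0.9139

0.9139


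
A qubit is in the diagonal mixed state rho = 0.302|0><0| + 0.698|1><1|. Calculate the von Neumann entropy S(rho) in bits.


S = -p*log2(p) - (1-p)*log2(1-p)
p = 0.3020, 1-p = 0.6980
= -0.3020 * log2(0.3020) - 0.6980 * log2(0.6980)
= -(-0.5217) - (-0.3621)
= 0.8837

0.8837


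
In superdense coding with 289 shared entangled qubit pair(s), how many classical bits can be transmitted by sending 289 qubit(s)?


Superdense coding allows 2 classical bits per shared entangled pair.
289 pair(s) -> 2 * 289 = 578 classical bits

578


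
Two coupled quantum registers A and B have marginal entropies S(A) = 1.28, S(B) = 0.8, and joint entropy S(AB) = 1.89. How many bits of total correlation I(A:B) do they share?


I(A:B) = S(A) + S(B) - S(AB)
= 1.28 + 0.8 - 1.89
= 0.1900

0.1900


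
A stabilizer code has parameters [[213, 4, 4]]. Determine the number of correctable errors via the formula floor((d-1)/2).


Code parameters: [[213, 4, 4]], distance d = 4.
Number of correctable errors = floor((d-1)/2)
= floor((4 - 1)/2)
= floor(3/2)
= 1

1


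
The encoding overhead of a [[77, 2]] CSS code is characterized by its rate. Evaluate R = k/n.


Code rate R = k/n
= 2/77
= 0.0260

0.0260


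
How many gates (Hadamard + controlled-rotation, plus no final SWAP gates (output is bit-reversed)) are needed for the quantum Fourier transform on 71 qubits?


Hadamard gates: 71
Controlled rotations: n*(n-1)/2 = 71*70/2 = 2485
SWAP gates: 0 (omitted)
Total = 71 + 2485
= 2556

2556


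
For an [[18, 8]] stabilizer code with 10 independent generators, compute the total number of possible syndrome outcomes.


Each stabilizer generator gives a binary (+1 or -1) measurement outcome.
With 10 independent generators:
Total syndromes = 2^10
= 1024

1024


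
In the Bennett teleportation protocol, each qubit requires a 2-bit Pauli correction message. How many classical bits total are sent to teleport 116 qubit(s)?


Quantum teleportation requires 2 classical bits per qubit teleported.
116 qubit(s) -> 2 * 116 = 232 classical bits

232


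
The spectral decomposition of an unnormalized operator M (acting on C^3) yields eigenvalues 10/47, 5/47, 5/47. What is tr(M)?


tr(M) = sum of eigenvalues
= 10/47 + 5/47 + 5/47
= 20/47
= 0.4255

0.4255


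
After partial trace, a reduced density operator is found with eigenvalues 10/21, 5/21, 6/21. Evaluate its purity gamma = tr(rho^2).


tr(rho^2) = sum of eigenvalues squared
= (10/21)^2 + (5/21)^2 + (6/21)^2
= (100 + 25 + 36) / 441
= 161/441
= 0.3651

0.3651


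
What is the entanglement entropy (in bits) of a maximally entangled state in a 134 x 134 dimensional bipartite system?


For a maximally entangled state in d x d:
S = log2(d) = log2(134)
= 7.0661

7.0661


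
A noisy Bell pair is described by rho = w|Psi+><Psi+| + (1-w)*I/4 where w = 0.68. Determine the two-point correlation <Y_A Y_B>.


|Psi+> = (|01> + |10>)/sqrt(2)
For the pure Bell state, <Y_A Y_B> = +1 (Bell-state Pauli correlator).
The maximally-mixed part I/4 has tr(I/4 * P tensor P) = 0 for any traceless Pauli P.
So <Y_A Y_B>_rho = w * (+1) + (1 - w) * 0
= 0.68 * (+1)
= 0.6800

0.6800


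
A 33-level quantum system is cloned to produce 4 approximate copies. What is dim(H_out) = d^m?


Output space = H^(tensor 4) where dim(H) = 33
dim = 33^4
= 1089 (after 2 factors)
= 35937 (after 3 factors)
= 1185921 (after 4 factors)
= 1185921

1185921


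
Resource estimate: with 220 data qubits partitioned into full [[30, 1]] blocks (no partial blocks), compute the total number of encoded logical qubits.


Each code block uses 30 physical qubits for 1 logical qubit(s).
Number of complete blocks = floor(220 / 30) = 7
Logical qubits = 7 * 1
= 7

7


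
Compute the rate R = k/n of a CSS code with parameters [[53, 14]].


Code rate R = k/n
= 14/53
= 0.2642

0.2642


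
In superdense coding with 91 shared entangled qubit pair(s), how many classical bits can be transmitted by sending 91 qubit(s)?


Superdense coding allows 2 classical bits per shared entangled pair.
91 pair(s) -> 2 * 91 = 182 classical bits

182


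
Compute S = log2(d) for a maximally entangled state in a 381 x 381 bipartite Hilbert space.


For a maximally entangled state in d x d:
S = log2(d) = log2(381)
= 8.5736

8.5736


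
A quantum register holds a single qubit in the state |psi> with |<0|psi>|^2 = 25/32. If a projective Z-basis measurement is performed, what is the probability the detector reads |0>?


|alpha|^2 = 25/32 = 0.7812
|beta|^2 = 1 - 25/32 = 7/32 = 0.2188
P(|0>) = |alpha|^2 = 0.7812

0.7812


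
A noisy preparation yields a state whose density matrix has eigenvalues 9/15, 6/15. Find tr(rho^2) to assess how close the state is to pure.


tr(rho^2) = sum of eigenvalues squared
= (9/15)^2 + (6/15)^2
= (81 + 36) / 225
= 117/225
= 0.5200

0.5200


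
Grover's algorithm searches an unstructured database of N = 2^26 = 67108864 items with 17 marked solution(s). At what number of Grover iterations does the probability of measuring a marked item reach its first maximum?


After j Grover iterations the success probability is P(j) = sin^2((2j+1)*theta), where sin(theta) = sqrt(k/N).
N = 2^26 = 67108864, k = 17
sin(theta) = sqrt(k/N) = 0.0005033087922
theta = arcsin(sqrt(k/N)) = 0.0005033088134 rad
P(j) reaches its first maximum when (2j+1)*theta is as close as possible to pi/2, i.e. j = round(pi/(4*theta) - 1/2).
pi/(4*theta) - 1/2 = 1559.9697
(For comparison, the common estimate pi/4 * sqrt(N/k) = 1560.4698; the exact maximiser is used here.)
Optimal iterations = 1560

1560


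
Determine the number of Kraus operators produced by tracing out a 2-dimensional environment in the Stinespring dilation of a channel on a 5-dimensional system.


Tracing out the environment in an orthonormal basis {|i>_E} gives Kraus operators K_i = <i|_E U |0>_E.
Number of Kraus operators = dim(H_env) = d_env
= 2

2


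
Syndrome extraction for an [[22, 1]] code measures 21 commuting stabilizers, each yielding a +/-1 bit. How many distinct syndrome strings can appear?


Each stabilizer generator gives a binary (+1 or -1) measurement outcome.
With 21 independent generators:
Total syndromes = 2^21
= 2097152

2097152


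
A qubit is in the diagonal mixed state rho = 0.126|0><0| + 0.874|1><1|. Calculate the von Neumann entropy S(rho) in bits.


S = -p*log2(p) - (1-p)*log2(1-p)
p = 0.1260, 1-p = 0.8740
= -0.1260 * log2(0.1260) - 0.8740 * log2(0.8740)
= -(-0.3766) - (-0.1698)
= 0.5464

0.5464


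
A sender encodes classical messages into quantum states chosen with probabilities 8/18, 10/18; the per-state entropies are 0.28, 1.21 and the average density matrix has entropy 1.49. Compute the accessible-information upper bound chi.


chi = S(rho) - sum_i p_i * S(rho_i)
Weighted entropy = 8/18 * 0.28 + 10/18 * 1.21
= 0.7967
chi = 1.49 - 0.7967
= 0.6933

0.6933


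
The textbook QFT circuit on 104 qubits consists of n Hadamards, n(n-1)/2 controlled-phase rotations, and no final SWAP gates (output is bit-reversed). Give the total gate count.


Hadamard gates: 104
Controlled rotations: n*(n-1)/2 = 104*103/2 = 5356
SWAP gates: 0 (omitted)
Total = 104 + 5356
= 5460

5460


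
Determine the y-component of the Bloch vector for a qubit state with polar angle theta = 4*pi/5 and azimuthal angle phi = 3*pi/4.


theta = 2.5133, phi = 2.3562
r_y = sin(theta)*sin(phi) = 0.5878 * 0.7071
r_y = 0.4156

0.4156


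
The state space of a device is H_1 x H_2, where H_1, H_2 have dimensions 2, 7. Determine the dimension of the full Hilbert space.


dim(H_1 x H_2) = 2 * 7
= 14

14


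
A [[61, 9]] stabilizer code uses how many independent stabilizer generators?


For an [[n,k]] stabilizer code:
Number of stabilizer generators = n - k
= 61 - 9
= 52

52


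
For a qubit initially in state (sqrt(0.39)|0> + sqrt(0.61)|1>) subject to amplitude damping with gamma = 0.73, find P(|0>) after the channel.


For amplitude damping with parameter gamma on state sqrt(a)|0> + sqrt(b)|1>:
alpha^2 = 0.39, beta^2 = 0.61
P(|0>) = alpha^2 + gamma * beta^2
= 0.39 + 0.73 * 0.61
= 0.39 + 0.4453
= 0.8353

0.8353


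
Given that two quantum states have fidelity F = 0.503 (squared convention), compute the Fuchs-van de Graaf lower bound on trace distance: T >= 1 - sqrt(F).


Fuchs-van de Graaf (squared-fidelity convention): 1 - sqrt(F) <= T <= sqrt(1 - F).
Lower bound: T >= 1 - sqrt(F)
sqrt(F) = sqrt(0.503) = 0.7092
T >= 1 - 0.7092
T >= 0.2908

0.2908


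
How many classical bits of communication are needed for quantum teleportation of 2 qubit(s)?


Quantum teleportation requires 2 classical bits per qubit teleported.
2 qubit(s) -> 2 * 2 = 4 classical bits

4


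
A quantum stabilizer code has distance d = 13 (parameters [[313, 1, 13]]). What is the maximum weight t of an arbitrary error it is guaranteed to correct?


Code parameters: [[313, 1, 13]], distance d = 13.
Number of correctable errors = floor((d-1)/2)
= floor((13 - 1)/2)
= floor(12/2)
= 6

6


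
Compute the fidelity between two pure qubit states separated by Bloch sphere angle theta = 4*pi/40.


For states separated by angle theta on Bloch sphere:
F = cos^2(theta/2)
theta = 4*pi/40 = 0.3142
theta/2 = 0.1571
cos(theta/2) = 0.9877
F = 0.9755

0.9755


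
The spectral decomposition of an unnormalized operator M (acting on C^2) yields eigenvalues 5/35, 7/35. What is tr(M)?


tr(M) = sum of eigenvalues
= 5/35 + 7/35
= 12/35
= 0.3429

0.3429


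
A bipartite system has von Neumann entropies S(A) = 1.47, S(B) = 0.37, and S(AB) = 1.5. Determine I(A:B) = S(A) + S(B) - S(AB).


I(A:B) = S(A) + S(B) - S(AB)
= 1.47 + 0.37 - 1.5
= 0.3400

0.3400


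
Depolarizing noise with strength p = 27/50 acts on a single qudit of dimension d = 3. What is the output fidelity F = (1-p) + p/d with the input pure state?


F = (1-p) + p/d
= (1 - 0.5400) + 0.5400/3
= 0.4600 + 0.1800
= 0.6400

0.6400


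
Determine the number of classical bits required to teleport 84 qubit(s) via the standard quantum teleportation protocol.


Quantum teleportation requires 2 classical bits per qubit teleported.
84 qubit(s) -> 2 * 84 = 168 classical bits

168


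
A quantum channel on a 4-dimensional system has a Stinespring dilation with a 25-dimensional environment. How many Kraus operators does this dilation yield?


Tracing out the environment in an orthonormal basis {|i>_E} gives Kraus operators K_i = <i|_E U |0>_E.
Number of Kraus operators = dim(H_env) = d_env
= 25

25


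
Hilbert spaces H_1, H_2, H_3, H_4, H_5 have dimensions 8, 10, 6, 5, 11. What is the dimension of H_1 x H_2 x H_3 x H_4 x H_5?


dim(H_1 x H_2 x H_3 x H_4 x H_5) = 8 * 10 * 6 * 5 * 11
= 80 * 6 * 5 * 11
= 480 * 5 * 11
= 2400 * 11
= 26400

26400


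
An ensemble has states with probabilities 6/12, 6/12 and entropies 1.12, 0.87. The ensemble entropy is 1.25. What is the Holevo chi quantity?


chi = S(rho) - sum_i p_i * S(rho_i)
Weighted entropy = 6/12 * 1.12 + 6/12 * 0.87
= 0.9950
chi = 1.25 - 0.9950
= 0.2550

0.2550


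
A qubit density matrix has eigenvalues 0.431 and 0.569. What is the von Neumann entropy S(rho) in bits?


S = -p*log2(p) - (1-p)*log2(1-p)
p = 0.4310, 1-p = 0.5690
= -0.4310 * log2(0.4310) - 0.5690 * log2(0.5690)
= -(-0.5233) - (-0.4629)
= 0.9862

0.9862


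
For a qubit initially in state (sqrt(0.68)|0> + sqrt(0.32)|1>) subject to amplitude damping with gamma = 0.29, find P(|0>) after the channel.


For amplitude damping with parameter gamma on state sqrt(a)|0> + sqrt(b)|1>:
alpha^2 = 0.68, beta^2 = 0.32
P(|0>) = alpha^2 + gamma * beta^2
= 0.68 + 0.29 * 0.32
= 0.68 + 0.0928
= 0.7728

0.7728


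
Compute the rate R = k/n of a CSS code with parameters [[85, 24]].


Code rate R = k/n
= 24/85
= 0.2824

0.2824


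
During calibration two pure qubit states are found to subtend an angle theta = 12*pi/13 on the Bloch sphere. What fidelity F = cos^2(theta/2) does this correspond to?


For states separated by angle theta on Bloch sphere:
F = cos^2(theta/2)
theta = 12*pi/13 = 2.8999
theta/2 = 1.4500
cos(theta/2) = 0.1205
F = 0.0145

0.0145


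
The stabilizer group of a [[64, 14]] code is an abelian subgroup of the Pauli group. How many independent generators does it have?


For an [[n,k]] stabilizer code:
Number of stabilizer generators = n - k
= 64 - 14
= 50

50


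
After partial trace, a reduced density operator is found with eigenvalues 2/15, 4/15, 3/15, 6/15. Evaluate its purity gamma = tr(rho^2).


tr(rho^2) = sum of eigenvalues squared
= (2/15)^2 + (4/15)^2 + (3/15)^2 + (6/15)^2
= (4 + 16 + 9 + 36) / 225
= 65/225
= 0.2889

0.2889


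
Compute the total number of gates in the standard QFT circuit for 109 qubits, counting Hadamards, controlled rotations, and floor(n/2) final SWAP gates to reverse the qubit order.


Hadamard gates: 109
Controlled rotations: n*(n-1)/2 = 109*108/2 = 5886
SWAP gates: floor(n/2) = floor(109/2) = 54
Total = 109 + 5886 + 54
= 6049

6049


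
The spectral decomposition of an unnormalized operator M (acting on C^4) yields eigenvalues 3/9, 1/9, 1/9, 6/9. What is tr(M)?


tr(M) = sum of eigenvalues
= 3/9 + 1/9 + 1/9 + 6/9
= 11/9
= 1.2222

1.2222


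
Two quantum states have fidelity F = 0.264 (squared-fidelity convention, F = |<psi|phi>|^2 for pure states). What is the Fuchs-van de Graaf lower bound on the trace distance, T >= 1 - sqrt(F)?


Fuchs-van de Graaf (squared-fidelity convention): 1 - sqrt(F) <= T <= sqrt(1 - F).
Lower bound: T >= 1 - sqrt(F)
sqrt(F) = sqrt(0.264) = 0.5138
T >= 1 - 0.5138
T >= 0.4862

0.4862


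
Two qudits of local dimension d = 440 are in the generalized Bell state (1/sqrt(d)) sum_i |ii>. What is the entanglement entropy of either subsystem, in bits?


For a maximally entangled state in d x d:
S = log2(d) = log2(440)
= 8.7814

8.7814


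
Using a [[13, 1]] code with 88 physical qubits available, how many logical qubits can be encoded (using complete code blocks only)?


Each code block uses 13 physical qubits for 1 logical qubit(s).
Number of complete blocks = floor(88 / 13) = 6
Logical qubits = 6 * 1
= 6

6


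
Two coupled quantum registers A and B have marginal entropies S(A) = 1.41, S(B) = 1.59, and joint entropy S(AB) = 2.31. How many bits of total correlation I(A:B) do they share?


I(A:B) = S(A) + S(B) - S(AB)
= 1.41 + 1.59 - 2.31
= 0.6900

0.6900


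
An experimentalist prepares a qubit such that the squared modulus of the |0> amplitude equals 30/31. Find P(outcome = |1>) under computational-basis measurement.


|alpha|^2 = 30/31 = 0.9677
|beta|^2 = 1 - 30/31 = 1/31 = 0.0323
P(|1>) = |beta|^2 = 0.0323

0.0323


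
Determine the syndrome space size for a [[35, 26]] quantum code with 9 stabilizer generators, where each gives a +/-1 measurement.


Each stabilizer generator gives a binary (+1 or -1) measurement outcome.
With 9 independent generators:
Total syndromes = 2^9
= 512

512


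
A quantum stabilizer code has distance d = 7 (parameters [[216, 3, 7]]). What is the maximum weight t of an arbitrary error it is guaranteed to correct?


Code parameters: [[216, 3, 7]], distance d = 7.
Number of correctable errors = floor((d-1)/2)
= floor((7 - 1)/2)
= floor(6/2)
= 3

3


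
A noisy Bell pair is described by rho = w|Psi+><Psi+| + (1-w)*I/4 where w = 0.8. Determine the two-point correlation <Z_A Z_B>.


|Psi+> = (|01> + |10>)/sqrt(2)
For the pure Bell state, <Z_A Z_B> = -1 (Bell-state Pauli correlator).
The maximally-mixed part I/4 has tr(I/4 * P tensor P) = 0 for any traceless Pauli P.
So <Z_A Z_B>_rho = w * (-1) + (1 - w) * 0
= 0.8 * (-1)
= -0.8000

-0.8000


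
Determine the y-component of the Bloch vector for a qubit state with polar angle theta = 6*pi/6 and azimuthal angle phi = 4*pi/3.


theta = 3.1416, phi = 4.1888
r_y = sin(theta)*sin(phi) = 0.0000 * -0.8660
r_y = 0.0000

0.0000


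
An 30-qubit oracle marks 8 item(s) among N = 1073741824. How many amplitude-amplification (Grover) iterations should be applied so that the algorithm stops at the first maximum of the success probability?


After j Grover iterations the success probability is P(j) = sin^2((2j+1)*theta), where sin(theta) = sqrt(k/N).
N = 2^30 = 1073741824, k = 8
sin(theta) = sqrt(k/N) = 8.631674575e-05
theta = arcsin(sqrt(k/N)) = 8.631674586e-05 rad
P(j) reaches its first maximum when (2j+1)*theta is as close as possible to pi/2, i.e. j = round(pi/(4*theta) - 1/2).
pi/(4*theta) - 1/2 = 9098.5242
(For comparison, the common estimate pi/4 * sqrt(N/k) = 9099.0243; the exact maximiser is used here.)
Optimal iterations = 9099

9099


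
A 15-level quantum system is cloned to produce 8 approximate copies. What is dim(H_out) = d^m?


Output space = H^(tensor 8) where dim(H) = 15
dim = 15^8
= 225 (after 2 factors)
= 3375 (after 3 factors)
= 50625 (after 4 factors)
= 759375 (after 5 factors)
= 11390625 (after 6 factors)
= 170859375 (after 7 factors)
= 2562890625 (after 8 factors)
= 2562890625

2562890625


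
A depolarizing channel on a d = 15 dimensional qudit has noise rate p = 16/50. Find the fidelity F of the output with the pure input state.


F = (1-p) + p/d
= (1 - 0.3200) + 0.3200/15
= 0.6800 + 0.0213
= 0.7013

0.7013


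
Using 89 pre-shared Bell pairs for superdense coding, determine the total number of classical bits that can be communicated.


Superdense coding allows 2 classical bits per shared entangled pair.
89 pair(s) -> 2 * 89 = 178 classical bits

178


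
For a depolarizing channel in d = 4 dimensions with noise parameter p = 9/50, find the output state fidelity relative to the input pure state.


F = (1-p) + p/d
= (1 - 0.1800) + 0.1800/4
= 0.8200 + 0.0450
= 0.8650

0.8650


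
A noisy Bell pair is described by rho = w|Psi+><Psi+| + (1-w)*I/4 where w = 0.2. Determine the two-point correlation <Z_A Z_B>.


|Psi+> = (|01> + |10>)/sqrt(2)
For the pure Bell state, <Z_A Z_B> = -1 (Bell-state Pauli correlator).
The maximally-mixed part I/4 has tr(I/4 * P tensor P) = 0 for any traceless Pauli P.
So <Z_A Z_B>_rho = w * (-1) + (1 - w) * 0
= 0.2 * (-1)
= -0.2000

-0.2000


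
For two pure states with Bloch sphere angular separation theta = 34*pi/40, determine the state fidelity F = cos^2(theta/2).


For states separated by angle theta on Bloch sphere:
F = cos^2(theta/2)
theta = 34*pi/40 = 2.6704
theta/2 = 1.3352
cos(theta/2) = 0.2334
F = 0.0545

0.0545


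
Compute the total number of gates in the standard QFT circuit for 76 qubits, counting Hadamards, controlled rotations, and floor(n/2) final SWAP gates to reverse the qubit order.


Hadamard gates: 76
Controlled rotations: n*(n-1)/2 = 76*75/2 = 2850
SWAP gates: floor(n/2) = floor(76/2) = 38
Total = 76 + 2850 + 38
= 2964

2964


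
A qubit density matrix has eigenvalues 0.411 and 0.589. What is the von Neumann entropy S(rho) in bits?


S = -p*log2(p) - (1-p)*log2(1-p)
p = 0.4110, 1-p = 0.5890
= -0.4110 * log2(0.4110) - 0.5890 * log2(0.5890)
= -(-0.5272) - (-0.4498)
= 0.9770

0.9770


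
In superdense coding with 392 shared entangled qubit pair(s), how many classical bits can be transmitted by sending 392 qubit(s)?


Superdense coding allows 2 classical bits per shared entangled pair.
392 pair(s) -> 2 * 392 = 784 classical bits

784


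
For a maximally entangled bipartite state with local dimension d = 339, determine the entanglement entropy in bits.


For a maximally entangled state in d x d:
S = log2(d) = log2(339)
= 8.4051

8.4051


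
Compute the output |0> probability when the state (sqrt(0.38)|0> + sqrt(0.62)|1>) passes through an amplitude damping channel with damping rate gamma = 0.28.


For amplitude damping with parameter gamma on state sqrt(a)|0> + sqrt(b)|1>:
alpha^2 = 0.38, beta^2 = 0.62
P(|0>) = alpha^2 + gamma * beta^2
= 0.38 + 0.28 * 0.62
= 0.38 + 0.1736
= 0.5536

0.5536


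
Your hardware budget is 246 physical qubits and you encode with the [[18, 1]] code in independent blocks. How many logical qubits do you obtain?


Each code block uses 18 physical qubits for 1 logical qubit(s).
Number of complete blocks = floor(246 / 18) = 13
Logical qubits = 13 * 1
= 13

13


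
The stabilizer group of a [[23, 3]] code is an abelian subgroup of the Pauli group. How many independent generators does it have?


For an [[n,k]] stabilizer code:
Number of stabilizer generators = n - k
= 23 - 3
= 20

20


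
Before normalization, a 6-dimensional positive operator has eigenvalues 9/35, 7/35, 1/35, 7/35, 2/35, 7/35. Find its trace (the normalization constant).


tr(M) = sum of eigenvalues
= 9/35 + 7/35 + 1/35 + 7/35 + 2/35 + 7/35
= 33/35
= 0.9429

0.9429


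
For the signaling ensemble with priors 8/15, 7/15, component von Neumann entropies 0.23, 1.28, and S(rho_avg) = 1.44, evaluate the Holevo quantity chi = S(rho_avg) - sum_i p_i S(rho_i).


chi = S(rho) - sum_i p_i * S(rho_i)
Weighted entropy = 8/15 * 0.23 + 7/15 * 1.28
= 0.7200
chi = 1.44 - 0.7200
= 0.7200

0.7200


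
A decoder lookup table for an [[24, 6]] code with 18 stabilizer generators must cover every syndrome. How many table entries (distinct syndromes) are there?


Each stabilizer generator gives a binary (+1 or -1) measurement outcome.
With 18 independent generators:
Total syndromes = 2^18
= 262144

262144


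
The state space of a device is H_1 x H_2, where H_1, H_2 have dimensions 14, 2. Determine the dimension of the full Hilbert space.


dim(H_1 x H_2) = 14 * 2
= 28

28


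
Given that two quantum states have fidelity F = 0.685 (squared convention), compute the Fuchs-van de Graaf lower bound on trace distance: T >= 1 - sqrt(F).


Fuchs-van de Graaf (squared-fidelity convention): 1 - sqrt(F) <= T <= sqrt(1 - F).
Lower bound: T >= 1 - sqrt(F)
sqrt(F) = sqrt(0.685) = 0.8276
T >= 1 - 0.8276
T >= 0.1724

0.1724


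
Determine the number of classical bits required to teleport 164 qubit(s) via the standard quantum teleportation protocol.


Quantum teleportation requires 2 classical bits per qubit teleported.
164 qubit(s) -> 2 * 164 = 328 classical bits

328


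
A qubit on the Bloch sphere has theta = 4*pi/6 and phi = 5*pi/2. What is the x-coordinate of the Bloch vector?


theta = 2.0944, phi = 7.8540
r_x = sin(theta)*cos(phi) = 0.8660 * 0.0000
r_x = 0.0000

0.0000


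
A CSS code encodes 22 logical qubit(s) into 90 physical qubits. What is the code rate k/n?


Code rate R = k/n
= 22/90
= 0.2444

0.2444


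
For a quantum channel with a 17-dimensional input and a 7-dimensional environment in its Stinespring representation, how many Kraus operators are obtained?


Tracing out the environment in an orthonormal basis {|i>_E} gives Kraus operators K_i = <i|_E U |0>_E.
Number of Kraus operators = dim(H_env) = d_env
= 7

7


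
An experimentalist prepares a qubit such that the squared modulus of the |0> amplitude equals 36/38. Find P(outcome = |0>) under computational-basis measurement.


|alpha|^2 = 36/38 = 0.9474
|beta|^2 = 1 - 36/38 = 2/38 = 0.0526
P(|0>) = |alpha|^2 = 0.9474

0.9474


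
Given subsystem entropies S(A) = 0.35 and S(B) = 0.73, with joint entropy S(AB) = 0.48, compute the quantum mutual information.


I(A:B) = S(A) + S(B) - S(AB)
= 0.35 + 0.73 - 0.48
= 0.6000

0.6000


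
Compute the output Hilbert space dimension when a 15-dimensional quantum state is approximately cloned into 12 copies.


Output space = H^(tensor 12) where dim(H) = 15
dim = 15^12
= 225 (after 2 factors)
= 3375 (after 3 factors)
= 50625 (after 4 factors)
= 759375 (after 5 factors)
= 11390625 (after 6 factors)
= 170859375 (after 7 factors)
= 2562890625 (after 8 factors)
= 38443359375 (after 9 factors)
= 576650390625 (after 10 factors)
= 8649755859375 (after 11 factors)
= 129746337890625 (after 12 factors)
= 129746337890625

129746337890625


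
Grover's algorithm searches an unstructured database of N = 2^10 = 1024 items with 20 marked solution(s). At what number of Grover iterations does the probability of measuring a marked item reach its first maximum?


After j Grover iterations the success probability is P(j) = sin^2((2j+1)*theta), where sin(theta) = sqrt(k/N).
N = 2^10 = 1024, k = 20
sin(theta) = sqrt(k/N) = 0.1397542486
theta = arcsin(sqrt(k/N)) = 0.1402132233 rad
P(j) reaches its first maximum when (2j+1)*theta is as close as possible to pi/2, i.e. j = round(pi/(4*theta) - 1/2).
pi/(4*theta) - 1/2 = 5.1015
(For comparison, the common estimate pi/4 * sqrt(N/k) = 5.6199; the exact maximiser is used here.)
Optimal iterations = 5

5


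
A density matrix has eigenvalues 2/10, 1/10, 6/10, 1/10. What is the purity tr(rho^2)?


tr(rho^2) = sum of eigenvalues squared
= (2/10)^2 + (1/10)^2 + (6/10)^2 + (1/10)^2
= (4 + 1 + 36 + 1) / 100
= 42/100
= 0.4200

0.4200


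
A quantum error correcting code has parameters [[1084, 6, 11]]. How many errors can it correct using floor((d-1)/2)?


Code parameters: [[1084, 6, 11]], distance d = 11.
Number of correctable errors = floor((d-1)/2)
= floor((11 - 1)/2)
= floor(10/2)
= 5

5


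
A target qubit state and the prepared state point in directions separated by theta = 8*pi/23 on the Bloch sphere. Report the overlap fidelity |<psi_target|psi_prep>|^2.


For states separated by angle theta on Bloch sphere:
F = cos^2(theta/2)
theta = 8*pi/23 = 1.0927
theta/2 = 0.5464
cos(theta/2) = 0.8544
F = 0.7300

0.7300


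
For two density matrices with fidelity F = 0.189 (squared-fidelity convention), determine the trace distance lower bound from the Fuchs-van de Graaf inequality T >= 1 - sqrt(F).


Fuchs-van de Graaf (squared-fidelity convention): 1 - sqrt(F) <= T <= sqrt(1 - F).
Lower bound: T >= 1 - sqrt(F)
sqrt(F) = sqrt(0.189) = 0.4347
T >= 1 - 0.4347
T >= 0.5653

0.5653


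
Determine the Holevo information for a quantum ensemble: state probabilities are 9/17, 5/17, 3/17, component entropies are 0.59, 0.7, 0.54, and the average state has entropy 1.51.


chi = S(rho) - sum_i p_i * S(rho_i)
Weighted entropy = 9/17 * 0.59 + 5/17 * 0.7 + 3/17 * 0.54
= 0.6135
chi = 1.51 - 0.6135
= 0.8965

0.8965


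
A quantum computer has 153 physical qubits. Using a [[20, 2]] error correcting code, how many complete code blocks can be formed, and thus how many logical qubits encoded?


Each code block uses 20 physical qubits for 2 logical qubit(s).
Number of complete blocks = floor(153 / 20) = 7
Logical qubits = 7 * 2
= 14

14


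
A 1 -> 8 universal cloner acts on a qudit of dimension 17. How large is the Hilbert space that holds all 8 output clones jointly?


Output space = H^(tensor 8) where dim(H) = 17
dim = 17^8
= 289 (after 2 factors)
= 4913 (after 3 factors)
= 83521 (after 4 factors)
= 1419857 (after 5 factors)
= 24137569 (after 6 factors)
= 410338673 (after 7 factors)
= 6975757441 (after 8 factors)
= 6975757441

6975757441


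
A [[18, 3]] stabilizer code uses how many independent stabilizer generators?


For an [[n,k]] stabilizer code:
Number of stabilizer generators = n - k
= 18 - 3
= 15

15


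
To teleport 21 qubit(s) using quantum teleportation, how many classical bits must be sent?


Quantum teleportation requires 2 classical bits per qubit teleported.
21 qubit(s) -> 2 * 21 = 42 classical bits

42


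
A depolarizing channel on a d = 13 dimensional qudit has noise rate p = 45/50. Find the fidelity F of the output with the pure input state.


F = (1-p) + p/d
= (1 - 0.9000) + 0.9000/13
= 0.1000 + 0.0692
= 0.1692

0.1692


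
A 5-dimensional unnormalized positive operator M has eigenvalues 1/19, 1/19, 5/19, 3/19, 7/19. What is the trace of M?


tr(M) = sum of eigenvalues
= 1/19 + 1/19 + 5/19 + 3/19 + 7/19
= 17/19
= 0.8947

0.8947


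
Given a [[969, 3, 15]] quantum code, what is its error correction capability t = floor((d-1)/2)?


Code parameters: [[969, 3, 15]], distance d = 15.
Number of correctable errors = floor((d-1)/2)
= floor((15 - 1)/2)
= floor(14/2)
= 7

7


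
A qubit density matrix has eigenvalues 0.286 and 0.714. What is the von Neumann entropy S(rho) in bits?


S = -p*log2(p) - (1-p)*log2(1-p)
p = 0.2860, 1-p = 0.7140
= -0.2860 * log2(0.2860) - 0.7140 * log2(0.7140)
= -(-0.5165) - (-0.3470)
= 0.8635

0.8635


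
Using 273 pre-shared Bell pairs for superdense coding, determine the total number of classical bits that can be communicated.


Superdense coding allows 2 classical bits per shared entangled pair.
273 pair(s) -> 2 * 273 = 546 classical bits

546


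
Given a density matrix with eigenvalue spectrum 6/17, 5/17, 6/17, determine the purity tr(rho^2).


tr(rho^2) = sum of eigenvalues squared
= (6/17)^2 + (5/17)^2 + (6/17)^2
= (36 + 25 + 36) / 289
= 97/289
= 0.3356

0.3356


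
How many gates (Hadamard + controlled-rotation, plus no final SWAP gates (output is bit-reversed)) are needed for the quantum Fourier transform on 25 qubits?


Hadamard gates: 25
Controlled rotations: n*(n-1)/2 = 25*24/2 = 300
SWAP gates: 0 (omitted)
Total = 25 + 300
= 325

325


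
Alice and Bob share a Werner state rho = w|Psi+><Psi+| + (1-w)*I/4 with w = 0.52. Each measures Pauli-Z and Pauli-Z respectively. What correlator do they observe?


|Psi+> = (|01> + |10>)/sqrt(2)
For the pure Bell state, <Z_A Z_B> = -1 (Bell-state Pauli correlator).
The maximally-mixed part I/4 has tr(I/4 * P tensor P) = 0 for any traceless Pauli P.
So <Z_A Z_B>_rho = w * (-1) + (1 - w) * 0
= 0.52 * (-1)
= -0.5200

-0.5200


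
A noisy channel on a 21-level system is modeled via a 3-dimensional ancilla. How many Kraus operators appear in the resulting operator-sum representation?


Tracing out the environment in an orthonormal basis {|i>_E} gives Kraus operators K_i = <i|_E U |0>_E.
Number of Kraus operators = dim(H_env) = d_env
= 3

3


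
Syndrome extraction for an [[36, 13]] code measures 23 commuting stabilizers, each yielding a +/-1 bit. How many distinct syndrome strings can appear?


Each stabilizer generator gives a binary (+1 or -1) measurement outcome.
With 23 independent generators:
Total syndromes = 2^23
= 8388608

8388608


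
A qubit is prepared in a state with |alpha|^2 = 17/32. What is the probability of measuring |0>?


|alpha|^2 = 17/32 = 0.5312
|beta|^2 = 1 - 17/32 = 15/32 = 0.4688
P(|0>) = |alpha|^2 = 0.5312

0.5312


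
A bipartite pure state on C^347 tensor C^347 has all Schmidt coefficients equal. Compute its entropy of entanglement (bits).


For a maximally entangled state in d x d:
S = log2(d) = log2(347)
= 8.4388

8.4388


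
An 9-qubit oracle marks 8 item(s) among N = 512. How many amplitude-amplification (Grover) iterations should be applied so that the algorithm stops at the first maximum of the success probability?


After j Grover iterations the success probability is P(j) = sin^2((2j+1)*theta), where sin(theta) = sqrt(k/N).
N = 2^9 = 512, k = 8
sin(theta) = sqrt(k/N) = 0.125
theta = arcsin(sqrt(k/N)) = 0.1253278312 rad
P(j) reaches its first maximum when (2j+1)*theta is as close as possible to pi/2, i.e. j = round(pi/(4*theta) - 1/2).
pi/(4*theta) - 1/2 = 5.7667
(For comparison, the common estimate pi/4 * sqrt(N/k) = 6.2832; the exact maximiser is used here.)
Optimal iterations = 6

6


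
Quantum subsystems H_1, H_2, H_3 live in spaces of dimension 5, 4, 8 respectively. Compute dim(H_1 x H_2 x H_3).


dim(H_1 x H_2 x H_3) = 5 * 4 * 8
= 20 * 8
= 160

160


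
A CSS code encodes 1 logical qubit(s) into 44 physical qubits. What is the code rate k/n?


Code rate R = k/n
= 1/44
= 0.0227

0.0227


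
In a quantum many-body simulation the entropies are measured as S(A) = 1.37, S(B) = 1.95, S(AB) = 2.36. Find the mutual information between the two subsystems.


I(A:B) = S(A) + S(B) - S(AB)
= 1.37 + 1.95 - 2.36
= 0.9600

0.9600


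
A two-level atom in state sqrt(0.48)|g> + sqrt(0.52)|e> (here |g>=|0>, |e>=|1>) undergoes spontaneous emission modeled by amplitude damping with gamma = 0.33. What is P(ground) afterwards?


For amplitude damping with parameter gamma on state sqrt(a)|0> + sqrt(b)|1>:
alpha^2 = 0.48, beta^2 = 0.52
P(|0>) = alpha^2 + gamma * beta^2
= 0.48 + 0.33 * 0.52
= 0.48 + 0.1716
= 0.6516

0.6516
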